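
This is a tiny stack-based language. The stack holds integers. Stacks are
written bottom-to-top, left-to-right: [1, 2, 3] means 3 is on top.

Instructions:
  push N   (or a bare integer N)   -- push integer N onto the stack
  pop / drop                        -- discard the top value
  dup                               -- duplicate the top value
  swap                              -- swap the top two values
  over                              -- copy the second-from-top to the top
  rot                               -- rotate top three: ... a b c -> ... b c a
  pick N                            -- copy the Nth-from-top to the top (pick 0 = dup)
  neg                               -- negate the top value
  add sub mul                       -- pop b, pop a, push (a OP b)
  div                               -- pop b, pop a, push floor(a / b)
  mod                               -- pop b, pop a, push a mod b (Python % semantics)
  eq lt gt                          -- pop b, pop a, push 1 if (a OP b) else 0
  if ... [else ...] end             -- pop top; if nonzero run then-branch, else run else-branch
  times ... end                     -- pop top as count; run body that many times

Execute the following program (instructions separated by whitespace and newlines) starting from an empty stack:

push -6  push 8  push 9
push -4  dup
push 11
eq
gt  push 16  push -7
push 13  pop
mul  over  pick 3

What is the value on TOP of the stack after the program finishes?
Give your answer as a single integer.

After 'push -6': [-6]
After 'push 8': [-6, 8]
After 'push 9': [-6, 8, 9]
After 'push -4': [-6, 8, 9, -4]
After 'dup': [-6, 8, 9, -4, -4]
After 'push 11': [-6, 8, 9, -4, -4, 11]
After 'eq': [-6, 8, 9, -4, 0]
After 'gt': [-6, 8, 9, 0]
After 'push 16': [-6, 8, 9, 0, 16]
After 'push -7': [-6, 8, 9, 0, 16, -7]
After 'push 13': [-6, 8, 9, 0, 16, -7, 13]
After 'pop': [-6, 8, 9, 0, 16, -7]
After 'mul': [-6, 8, 9, 0, -112]
After 'over': [-6, 8, 9, 0, -112, 0]
After 'pick 3': [-6, 8, 9, 0, -112, 0, 9]

Answer: 9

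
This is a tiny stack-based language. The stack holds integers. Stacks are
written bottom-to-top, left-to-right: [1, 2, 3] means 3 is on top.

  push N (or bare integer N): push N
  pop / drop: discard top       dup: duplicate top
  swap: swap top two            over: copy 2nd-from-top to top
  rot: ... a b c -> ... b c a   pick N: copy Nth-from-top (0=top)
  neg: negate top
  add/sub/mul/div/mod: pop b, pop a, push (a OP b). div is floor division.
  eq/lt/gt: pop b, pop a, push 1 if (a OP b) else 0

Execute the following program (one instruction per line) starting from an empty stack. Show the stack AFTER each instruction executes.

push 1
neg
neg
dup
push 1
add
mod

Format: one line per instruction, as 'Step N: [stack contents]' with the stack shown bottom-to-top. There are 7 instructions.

Step 1: [1]
Step 2: [-1]
Step 3: [1]
Step 4: [1, 1]
Step 5: [1, 1, 1]
Step 6: [1, 2]
Step 7: [1]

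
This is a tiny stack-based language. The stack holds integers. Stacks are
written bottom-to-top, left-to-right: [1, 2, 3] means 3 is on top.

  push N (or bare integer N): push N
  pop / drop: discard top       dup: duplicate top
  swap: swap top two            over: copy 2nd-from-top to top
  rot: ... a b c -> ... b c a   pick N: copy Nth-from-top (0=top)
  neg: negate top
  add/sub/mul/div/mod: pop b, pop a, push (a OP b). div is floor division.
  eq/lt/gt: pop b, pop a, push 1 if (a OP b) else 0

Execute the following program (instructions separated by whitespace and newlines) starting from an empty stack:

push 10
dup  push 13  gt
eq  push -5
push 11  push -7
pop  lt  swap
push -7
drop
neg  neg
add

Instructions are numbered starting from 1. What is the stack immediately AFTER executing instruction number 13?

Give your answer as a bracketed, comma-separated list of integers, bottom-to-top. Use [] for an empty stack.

Step 1 ('push 10'): [10]
Step 2 ('dup'): [10, 10]
Step 3 ('push 13'): [10, 10, 13]
Step 4 ('gt'): [10, 0]
Step 5 ('eq'): [0]
Step 6 ('push -5'): [0, -5]
Step 7 ('push 11'): [0, -5, 11]
Step 8 ('push -7'): [0, -5, 11, -7]
Step 9 ('pop'): [0, -5, 11]
Step 10 ('lt'): [0, 1]
Step 11 ('swap'): [1, 0]
Step 12 ('push -7'): [1, 0, -7]
Step 13 ('drop'): [1, 0]

Answer: [1, 0]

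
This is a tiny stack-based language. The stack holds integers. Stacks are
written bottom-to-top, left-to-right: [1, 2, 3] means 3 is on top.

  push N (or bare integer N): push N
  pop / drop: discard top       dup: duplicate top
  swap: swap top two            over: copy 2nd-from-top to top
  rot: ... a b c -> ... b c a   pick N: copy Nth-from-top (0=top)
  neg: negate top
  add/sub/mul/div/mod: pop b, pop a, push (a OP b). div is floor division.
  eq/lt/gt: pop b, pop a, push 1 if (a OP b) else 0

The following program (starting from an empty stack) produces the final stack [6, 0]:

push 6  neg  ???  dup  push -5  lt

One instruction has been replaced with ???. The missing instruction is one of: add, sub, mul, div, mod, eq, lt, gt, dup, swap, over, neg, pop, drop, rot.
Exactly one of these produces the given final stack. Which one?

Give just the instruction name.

Answer: neg

Derivation:
Stack before ???: [-6]
Stack after ???:  [6]
The instruction that transforms [-6] -> [6] is: neg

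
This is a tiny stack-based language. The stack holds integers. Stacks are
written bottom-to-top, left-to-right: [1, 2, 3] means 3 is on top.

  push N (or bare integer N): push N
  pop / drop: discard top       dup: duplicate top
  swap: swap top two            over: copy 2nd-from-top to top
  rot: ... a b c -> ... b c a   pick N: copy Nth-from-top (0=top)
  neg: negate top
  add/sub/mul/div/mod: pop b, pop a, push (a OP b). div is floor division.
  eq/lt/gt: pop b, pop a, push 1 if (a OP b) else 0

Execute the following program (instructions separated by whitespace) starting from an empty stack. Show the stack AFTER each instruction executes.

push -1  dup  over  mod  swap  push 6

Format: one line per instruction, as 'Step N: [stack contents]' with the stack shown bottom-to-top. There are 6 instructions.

Step 1: [-1]
Step 2: [-1, -1]
Step 3: [-1, -1, -1]
Step 4: [-1, 0]
Step 5: [0, -1]
Step 6: [0, -1, 6]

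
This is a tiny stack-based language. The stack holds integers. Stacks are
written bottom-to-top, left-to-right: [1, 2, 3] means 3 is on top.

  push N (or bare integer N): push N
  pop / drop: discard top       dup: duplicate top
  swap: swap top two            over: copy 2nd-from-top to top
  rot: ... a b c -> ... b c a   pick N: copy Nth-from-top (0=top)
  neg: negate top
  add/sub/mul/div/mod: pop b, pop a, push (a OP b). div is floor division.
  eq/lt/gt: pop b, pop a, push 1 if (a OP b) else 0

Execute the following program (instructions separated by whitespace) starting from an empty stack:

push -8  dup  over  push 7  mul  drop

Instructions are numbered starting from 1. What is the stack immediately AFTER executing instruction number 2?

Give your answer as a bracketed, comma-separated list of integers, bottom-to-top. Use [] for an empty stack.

Step 1 ('push -8'): [-8]
Step 2 ('dup'): [-8, -8]

Answer: [-8, -8]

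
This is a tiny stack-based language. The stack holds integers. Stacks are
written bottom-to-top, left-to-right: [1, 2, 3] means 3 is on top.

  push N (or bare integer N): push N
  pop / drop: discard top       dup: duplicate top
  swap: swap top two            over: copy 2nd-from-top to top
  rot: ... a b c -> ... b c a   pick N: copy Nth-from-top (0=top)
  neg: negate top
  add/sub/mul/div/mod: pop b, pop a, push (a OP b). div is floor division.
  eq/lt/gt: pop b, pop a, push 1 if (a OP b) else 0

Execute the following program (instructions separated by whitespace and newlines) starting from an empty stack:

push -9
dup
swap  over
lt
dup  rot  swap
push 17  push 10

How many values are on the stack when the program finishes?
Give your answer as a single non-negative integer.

Answer: 5

Derivation:
After 'push -9': stack = [-9] (depth 1)
After 'dup': stack = [-9, -9] (depth 2)
After 'swap': stack = [-9, -9] (depth 2)
After 'over': stack = [-9, -9, -9] (depth 3)
After 'lt': stack = [-9, 0] (depth 2)
After 'dup': stack = [-9, 0, 0] (depth 3)
After 'rot': stack = [0, 0, -9] (depth 3)
After 'swap': stack = [0, -9, 0] (depth 3)
After 'push 17': stack = [0, -9, 0, 17] (depth 4)
After 'push 10': stack = [0, -9, 0, 17, 10] (depth 5)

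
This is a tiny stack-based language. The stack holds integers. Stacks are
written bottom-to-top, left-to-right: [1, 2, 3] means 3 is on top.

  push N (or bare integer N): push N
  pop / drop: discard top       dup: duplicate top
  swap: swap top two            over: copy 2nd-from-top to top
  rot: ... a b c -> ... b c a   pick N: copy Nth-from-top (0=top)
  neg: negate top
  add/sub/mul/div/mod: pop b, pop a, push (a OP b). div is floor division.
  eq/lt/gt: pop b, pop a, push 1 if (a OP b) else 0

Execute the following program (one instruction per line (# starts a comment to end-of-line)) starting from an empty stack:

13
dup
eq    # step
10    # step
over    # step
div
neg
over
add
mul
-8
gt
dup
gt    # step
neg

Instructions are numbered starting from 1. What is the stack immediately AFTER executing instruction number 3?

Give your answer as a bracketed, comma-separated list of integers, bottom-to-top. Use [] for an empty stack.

Step 1 ('13'): [13]
Step 2 ('dup'): [13, 13]
Step 3 ('eq'): [1]

Answer: [1]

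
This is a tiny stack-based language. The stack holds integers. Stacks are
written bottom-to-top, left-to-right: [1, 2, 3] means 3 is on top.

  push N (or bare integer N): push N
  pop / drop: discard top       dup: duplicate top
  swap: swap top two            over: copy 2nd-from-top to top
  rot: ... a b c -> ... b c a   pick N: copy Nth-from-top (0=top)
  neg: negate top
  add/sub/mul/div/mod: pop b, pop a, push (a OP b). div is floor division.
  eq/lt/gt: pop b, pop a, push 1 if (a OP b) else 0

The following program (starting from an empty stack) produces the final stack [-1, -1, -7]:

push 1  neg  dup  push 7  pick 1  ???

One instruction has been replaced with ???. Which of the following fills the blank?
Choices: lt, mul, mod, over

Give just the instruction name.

Stack before ???: [-1, -1, 7, -1]
Stack after ???:  [-1, -1, -7]
Checking each choice:
  lt: produces [-1, -1, 0]
  mul: MATCH
  mod: produces [-1, -1, 0]
  over: produces [-1, -1, 7, -1, 7]


Answer: mul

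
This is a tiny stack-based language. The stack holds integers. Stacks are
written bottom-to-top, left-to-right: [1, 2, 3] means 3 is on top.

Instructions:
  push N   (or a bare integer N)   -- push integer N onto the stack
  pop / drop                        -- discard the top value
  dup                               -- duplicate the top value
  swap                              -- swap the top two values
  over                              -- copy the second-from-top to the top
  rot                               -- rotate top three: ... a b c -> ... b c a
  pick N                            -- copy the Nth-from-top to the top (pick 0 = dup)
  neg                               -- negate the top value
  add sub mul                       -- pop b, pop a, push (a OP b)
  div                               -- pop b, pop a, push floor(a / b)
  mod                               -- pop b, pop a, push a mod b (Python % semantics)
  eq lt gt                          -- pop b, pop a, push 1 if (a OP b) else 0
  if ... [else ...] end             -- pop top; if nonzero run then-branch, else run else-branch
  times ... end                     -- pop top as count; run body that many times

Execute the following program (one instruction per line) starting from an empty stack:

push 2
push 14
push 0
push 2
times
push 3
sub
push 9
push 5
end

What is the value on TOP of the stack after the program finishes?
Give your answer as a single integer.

Answer: 5

Derivation:
After 'push 2': [2]
After 'push 14': [2, 14]
After 'push 0': [2, 14, 0]
After 'push 2': [2, 14, 0, 2]
After 'times': [2, 14, 0]
After 'push 3': [2, 14, 0, 3]
After 'sub': [2, 14, -3]
After 'push 9': [2, 14, -3, 9]
After 'push 5': [2, 14, -3, 9, 5]
After 'push 3': [2, 14, -3, 9, 5, 3]
After 'sub': [2, 14, -3, 9, 2]
After 'push 9': [2, 14, -3, 9, 2, 9]
After 'push 5': [2, 14, -3, 9, 2, 9, 5]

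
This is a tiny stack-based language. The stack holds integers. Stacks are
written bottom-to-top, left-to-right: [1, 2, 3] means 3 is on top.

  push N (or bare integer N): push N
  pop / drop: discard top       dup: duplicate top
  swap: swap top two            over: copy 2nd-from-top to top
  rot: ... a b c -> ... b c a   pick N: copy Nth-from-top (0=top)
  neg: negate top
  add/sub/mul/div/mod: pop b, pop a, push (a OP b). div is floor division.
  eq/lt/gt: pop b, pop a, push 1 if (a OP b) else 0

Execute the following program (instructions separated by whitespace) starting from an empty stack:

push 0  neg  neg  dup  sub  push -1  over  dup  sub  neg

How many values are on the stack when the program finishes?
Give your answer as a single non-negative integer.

After 'push 0': stack = [0] (depth 1)
After 'neg': stack = [0] (depth 1)
After 'neg': stack = [0] (depth 1)
After 'dup': stack = [0, 0] (depth 2)
After 'sub': stack = [0] (depth 1)
After 'push -1': stack = [0, -1] (depth 2)
After 'over': stack = [0, -1, 0] (depth 3)
After 'dup': stack = [0, -1, 0, 0] (depth 4)
After 'sub': stack = [0, -1, 0] (depth 3)
After 'neg': stack = [0, -1, 0] (depth 3)

Answer: 3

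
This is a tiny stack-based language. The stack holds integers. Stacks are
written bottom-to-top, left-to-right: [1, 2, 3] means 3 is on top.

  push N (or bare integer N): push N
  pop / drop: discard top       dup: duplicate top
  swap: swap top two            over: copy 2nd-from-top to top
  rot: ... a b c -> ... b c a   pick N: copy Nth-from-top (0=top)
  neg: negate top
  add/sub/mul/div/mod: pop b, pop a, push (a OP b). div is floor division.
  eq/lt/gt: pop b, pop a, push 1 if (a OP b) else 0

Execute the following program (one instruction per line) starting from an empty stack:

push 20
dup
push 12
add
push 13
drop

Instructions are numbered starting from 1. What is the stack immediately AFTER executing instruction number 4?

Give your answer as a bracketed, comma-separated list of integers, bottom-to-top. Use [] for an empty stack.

Answer: [20, 32]

Derivation:
Step 1 ('push 20'): [20]
Step 2 ('dup'): [20, 20]
Step 3 ('push 12'): [20, 20, 12]
Step 4 ('add'): [20, 32]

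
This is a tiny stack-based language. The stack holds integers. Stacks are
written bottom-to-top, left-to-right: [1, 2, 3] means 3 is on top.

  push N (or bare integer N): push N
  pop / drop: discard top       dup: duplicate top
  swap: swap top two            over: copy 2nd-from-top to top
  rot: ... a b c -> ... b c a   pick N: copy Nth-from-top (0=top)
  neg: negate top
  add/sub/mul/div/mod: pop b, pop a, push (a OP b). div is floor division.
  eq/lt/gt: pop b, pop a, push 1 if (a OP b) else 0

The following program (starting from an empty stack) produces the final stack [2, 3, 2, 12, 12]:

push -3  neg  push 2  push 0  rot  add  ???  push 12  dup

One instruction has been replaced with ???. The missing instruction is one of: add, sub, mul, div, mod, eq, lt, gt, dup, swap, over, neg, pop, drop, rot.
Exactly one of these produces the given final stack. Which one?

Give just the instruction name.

Answer: over

Derivation:
Stack before ???: [2, 3]
Stack after ???:  [2, 3, 2]
The instruction that transforms [2, 3] -> [2, 3, 2] is: over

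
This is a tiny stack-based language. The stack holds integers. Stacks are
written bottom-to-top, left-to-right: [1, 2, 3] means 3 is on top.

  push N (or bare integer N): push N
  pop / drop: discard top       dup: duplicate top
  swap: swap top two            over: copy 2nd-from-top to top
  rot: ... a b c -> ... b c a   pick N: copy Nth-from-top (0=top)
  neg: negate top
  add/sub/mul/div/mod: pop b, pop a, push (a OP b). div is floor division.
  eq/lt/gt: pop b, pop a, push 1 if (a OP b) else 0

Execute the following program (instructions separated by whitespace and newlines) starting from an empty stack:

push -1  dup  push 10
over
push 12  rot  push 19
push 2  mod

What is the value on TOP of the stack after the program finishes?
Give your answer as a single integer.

After 'push -1': [-1]
After 'dup': [-1, -1]
After 'push 10': [-1, -1, 10]
After 'over': [-1, -1, 10, -1]
After 'push 12': [-1, -1, 10, -1, 12]
After 'rot': [-1, -1, -1, 12, 10]
After 'push 19': [-1, -1, -1, 12, 10, 19]
After 'push 2': [-1, -1, -1, 12, 10, 19, 2]
After 'mod': [-1, -1, -1, 12, 10, 1]

Answer: 1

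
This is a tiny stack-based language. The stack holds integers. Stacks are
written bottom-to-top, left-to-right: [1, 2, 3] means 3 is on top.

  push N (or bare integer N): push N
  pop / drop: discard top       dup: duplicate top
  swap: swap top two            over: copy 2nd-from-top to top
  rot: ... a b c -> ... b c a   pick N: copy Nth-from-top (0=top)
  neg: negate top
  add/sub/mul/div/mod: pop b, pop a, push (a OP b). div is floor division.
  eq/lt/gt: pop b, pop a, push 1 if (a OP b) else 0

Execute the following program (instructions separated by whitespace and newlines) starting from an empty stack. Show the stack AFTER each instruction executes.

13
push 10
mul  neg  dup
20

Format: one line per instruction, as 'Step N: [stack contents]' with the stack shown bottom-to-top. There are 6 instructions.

Step 1: [13]
Step 2: [13, 10]
Step 3: [130]
Step 4: [-130]
Step 5: [-130, -130]
Step 6: [-130, -130, 20]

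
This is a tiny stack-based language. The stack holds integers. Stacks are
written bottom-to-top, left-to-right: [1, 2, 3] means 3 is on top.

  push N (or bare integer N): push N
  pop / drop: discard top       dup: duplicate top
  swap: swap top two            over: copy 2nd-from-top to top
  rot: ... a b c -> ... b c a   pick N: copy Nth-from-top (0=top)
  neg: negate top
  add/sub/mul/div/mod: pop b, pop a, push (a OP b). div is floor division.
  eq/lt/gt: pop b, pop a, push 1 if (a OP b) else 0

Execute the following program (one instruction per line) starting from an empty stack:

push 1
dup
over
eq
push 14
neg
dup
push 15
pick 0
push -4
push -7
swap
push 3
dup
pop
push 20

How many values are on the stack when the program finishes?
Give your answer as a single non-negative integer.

Answer: 10

Derivation:
After 'push 1': stack = [1] (depth 1)
After 'dup': stack = [1, 1] (depth 2)
After 'over': stack = [1, 1, 1] (depth 3)
After 'eq': stack = [1, 1] (depth 2)
After 'push 14': stack = [1, 1, 14] (depth 3)
After 'neg': stack = [1, 1, -14] (depth 3)
After 'dup': stack = [1, 1, -14, -14] (depth 4)
After 'push 15': stack = [1, 1, -14, -14, 15] (depth 5)
After 'pick 0': stack = [1, 1, -14, -14, 15, 15] (depth 6)
After 'push -4': stack = [1, 1, -14, -14, 15, 15, -4] (depth 7)
After 'push -7': stack = [1, 1, -14, -14, 15, 15, -4, -7] (depth 8)
After 'swap': stack = [1, 1, -14, -14, 15, 15, -7, -4] (depth 8)
After 'push 3': stack = [1, 1, -14, -14, 15, 15, -7, -4, 3] (depth 9)
After 'dup': stack = [1, 1, -14, -14, 15, 15, -7, -4, 3, 3] (depth 10)
After 'pop': stack = [1, 1, -14, -14, 15, 15, -7, -4, 3] (depth 9)
After 'push 20': stack = [1, 1, -14, -14, 15, 15, -7, -4, 3, 20] (depth 10)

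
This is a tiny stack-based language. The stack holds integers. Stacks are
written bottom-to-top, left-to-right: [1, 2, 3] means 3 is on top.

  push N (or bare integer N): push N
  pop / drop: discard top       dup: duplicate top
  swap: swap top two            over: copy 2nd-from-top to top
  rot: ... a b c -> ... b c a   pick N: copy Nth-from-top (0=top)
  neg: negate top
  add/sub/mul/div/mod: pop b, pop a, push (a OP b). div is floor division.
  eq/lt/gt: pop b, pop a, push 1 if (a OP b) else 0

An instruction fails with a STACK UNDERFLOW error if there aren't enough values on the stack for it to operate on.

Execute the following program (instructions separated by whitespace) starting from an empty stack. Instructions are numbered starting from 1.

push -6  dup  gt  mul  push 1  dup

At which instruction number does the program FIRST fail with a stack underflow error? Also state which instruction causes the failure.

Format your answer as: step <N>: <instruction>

Answer: step 4: mul

Derivation:
Step 1 ('push -6'): stack = [-6], depth = 1
Step 2 ('dup'): stack = [-6, -6], depth = 2
Step 3 ('gt'): stack = [0], depth = 1
Step 4 ('mul'): needs 2 value(s) but depth is 1 — STACK UNDERFLOW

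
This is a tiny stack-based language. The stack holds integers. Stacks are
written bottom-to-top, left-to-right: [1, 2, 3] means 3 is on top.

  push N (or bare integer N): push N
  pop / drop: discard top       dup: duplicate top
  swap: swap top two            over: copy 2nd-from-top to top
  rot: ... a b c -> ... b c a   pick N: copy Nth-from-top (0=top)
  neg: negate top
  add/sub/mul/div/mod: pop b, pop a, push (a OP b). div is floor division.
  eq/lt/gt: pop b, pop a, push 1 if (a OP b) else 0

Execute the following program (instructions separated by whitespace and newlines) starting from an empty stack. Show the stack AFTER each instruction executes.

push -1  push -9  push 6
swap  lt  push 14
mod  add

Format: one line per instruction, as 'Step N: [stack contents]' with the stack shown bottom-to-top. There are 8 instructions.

Step 1: [-1]
Step 2: [-1, -9]
Step 3: [-1, -9, 6]
Step 4: [-1, 6, -9]
Step 5: [-1, 0]
Step 6: [-1, 0, 14]
Step 7: [-1, 0]
Step 8: [-1]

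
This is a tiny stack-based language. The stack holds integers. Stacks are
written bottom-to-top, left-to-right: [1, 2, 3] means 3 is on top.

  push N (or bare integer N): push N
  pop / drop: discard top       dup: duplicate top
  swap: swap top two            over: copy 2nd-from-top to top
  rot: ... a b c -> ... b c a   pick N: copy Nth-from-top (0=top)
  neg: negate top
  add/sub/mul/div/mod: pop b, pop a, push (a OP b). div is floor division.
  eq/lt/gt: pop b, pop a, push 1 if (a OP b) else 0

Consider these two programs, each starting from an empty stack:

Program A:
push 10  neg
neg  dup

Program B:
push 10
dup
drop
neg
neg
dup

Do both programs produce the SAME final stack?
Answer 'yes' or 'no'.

Program A trace:
  After 'push 10': [10]
  After 'neg': [-10]
  After 'neg': [10]
  After 'dup': [10, 10]
Program A final stack: [10, 10]

Program B trace:
  After 'push 10': [10]
  After 'dup': [10, 10]
  After 'drop': [10]
  After 'neg': [-10]
  After 'neg': [10]
  After 'dup': [10, 10]
Program B final stack: [10, 10]
Same: yes

Answer: yes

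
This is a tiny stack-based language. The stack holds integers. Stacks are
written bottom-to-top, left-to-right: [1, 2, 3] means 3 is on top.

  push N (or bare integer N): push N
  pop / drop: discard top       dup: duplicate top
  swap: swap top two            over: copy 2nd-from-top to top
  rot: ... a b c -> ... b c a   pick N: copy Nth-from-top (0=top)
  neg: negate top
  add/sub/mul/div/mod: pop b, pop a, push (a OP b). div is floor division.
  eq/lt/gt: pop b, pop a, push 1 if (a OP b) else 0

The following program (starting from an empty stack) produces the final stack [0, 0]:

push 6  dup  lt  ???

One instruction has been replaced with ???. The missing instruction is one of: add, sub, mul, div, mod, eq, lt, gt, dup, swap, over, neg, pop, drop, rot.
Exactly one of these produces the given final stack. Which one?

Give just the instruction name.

Stack before ???: [0]
Stack after ???:  [0, 0]
The instruction that transforms [0] -> [0, 0] is: dup

Answer: dup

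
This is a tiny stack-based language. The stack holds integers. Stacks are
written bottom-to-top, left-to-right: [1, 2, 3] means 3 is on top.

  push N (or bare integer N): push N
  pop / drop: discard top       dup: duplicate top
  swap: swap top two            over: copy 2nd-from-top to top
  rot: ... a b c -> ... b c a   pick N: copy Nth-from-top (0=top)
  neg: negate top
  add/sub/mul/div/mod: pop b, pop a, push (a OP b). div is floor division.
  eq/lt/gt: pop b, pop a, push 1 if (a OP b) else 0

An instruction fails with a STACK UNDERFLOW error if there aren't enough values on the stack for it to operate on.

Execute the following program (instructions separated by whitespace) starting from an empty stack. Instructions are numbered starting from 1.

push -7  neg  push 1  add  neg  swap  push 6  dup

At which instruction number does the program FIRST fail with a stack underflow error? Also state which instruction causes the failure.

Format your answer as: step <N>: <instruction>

Answer: step 6: swap

Derivation:
Step 1 ('push -7'): stack = [-7], depth = 1
Step 2 ('neg'): stack = [7], depth = 1
Step 3 ('push 1'): stack = [7, 1], depth = 2
Step 4 ('add'): stack = [8], depth = 1
Step 5 ('neg'): stack = [-8], depth = 1
Step 6 ('swap'): needs 2 value(s) but depth is 1 — STACK UNDERFLOW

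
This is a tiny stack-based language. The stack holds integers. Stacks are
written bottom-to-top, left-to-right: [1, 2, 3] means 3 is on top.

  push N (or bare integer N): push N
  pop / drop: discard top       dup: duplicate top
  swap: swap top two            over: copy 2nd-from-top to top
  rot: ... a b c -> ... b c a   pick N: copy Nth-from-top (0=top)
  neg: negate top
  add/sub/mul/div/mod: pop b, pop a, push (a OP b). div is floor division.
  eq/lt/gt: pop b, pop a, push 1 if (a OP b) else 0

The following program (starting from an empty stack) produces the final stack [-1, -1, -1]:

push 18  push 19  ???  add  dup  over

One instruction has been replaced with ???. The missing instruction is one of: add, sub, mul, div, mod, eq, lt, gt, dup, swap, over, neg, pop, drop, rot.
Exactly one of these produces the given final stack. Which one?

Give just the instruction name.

Answer: neg

Derivation:
Stack before ???: [18, 19]
Stack after ???:  [18, -19]
The instruction that transforms [18, 19] -> [18, -19] is: neg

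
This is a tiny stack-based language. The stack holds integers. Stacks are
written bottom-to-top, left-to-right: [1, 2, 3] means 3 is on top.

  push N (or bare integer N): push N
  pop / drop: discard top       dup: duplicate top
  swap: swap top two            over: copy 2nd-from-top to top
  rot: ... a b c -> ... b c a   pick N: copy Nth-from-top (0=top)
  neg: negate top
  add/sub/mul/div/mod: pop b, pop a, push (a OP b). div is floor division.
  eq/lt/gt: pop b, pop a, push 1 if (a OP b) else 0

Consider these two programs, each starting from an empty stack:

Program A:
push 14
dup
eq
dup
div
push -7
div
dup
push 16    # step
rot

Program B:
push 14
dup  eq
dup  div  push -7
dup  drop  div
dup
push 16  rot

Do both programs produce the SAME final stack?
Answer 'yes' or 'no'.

Program A trace:
  After 'push 14': [14]
  After 'dup': [14, 14]
  After 'eq': [1]
  After 'dup': [1, 1]
  After 'div': [1]
  After 'push -7': [1, -7]
  After 'div': [-1]
  After 'dup': [-1, -1]
  After 'push 16': [-1, -1, 16]
  After 'rot': [-1, 16, -1]
Program A final stack: [-1, 16, -1]

Program B trace:
  After 'push 14': [14]
  After 'dup': [14, 14]
  After 'eq': [1]
  After 'dup': [1, 1]
  After 'div': [1]
  After 'push -7': [1, -7]
  After 'dup': [1, -7, -7]
  After 'drop': [1, -7]
  After 'div': [-1]
  After 'dup': [-1, -1]
  After 'push 16': [-1, -1, 16]
  After 'rot': [-1, 16, -1]
Program B final stack: [-1, 16, -1]
Same: yes

Answer: yes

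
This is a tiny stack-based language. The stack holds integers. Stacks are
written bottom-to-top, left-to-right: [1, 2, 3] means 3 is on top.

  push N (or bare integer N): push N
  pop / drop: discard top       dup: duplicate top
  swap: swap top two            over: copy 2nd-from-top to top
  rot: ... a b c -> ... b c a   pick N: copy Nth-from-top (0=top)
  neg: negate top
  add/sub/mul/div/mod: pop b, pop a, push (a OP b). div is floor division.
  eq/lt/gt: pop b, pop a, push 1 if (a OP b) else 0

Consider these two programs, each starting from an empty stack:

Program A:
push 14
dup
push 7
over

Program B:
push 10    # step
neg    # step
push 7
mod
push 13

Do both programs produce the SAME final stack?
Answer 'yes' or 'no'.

Answer: no

Derivation:
Program A trace:
  After 'push 14': [14]
  After 'dup': [14, 14]
  After 'push 7': [14, 14, 7]
  After 'over': [14, 14, 7, 14]
Program A final stack: [14, 14, 7, 14]

Program B trace:
  After 'push 10': [10]
  After 'neg': [-10]
  After 'push 7': [-10, 7]
  After 'mod': [4]
  After 'push 13': [4, 13]
Program B final stack: [4, 13]
Same: no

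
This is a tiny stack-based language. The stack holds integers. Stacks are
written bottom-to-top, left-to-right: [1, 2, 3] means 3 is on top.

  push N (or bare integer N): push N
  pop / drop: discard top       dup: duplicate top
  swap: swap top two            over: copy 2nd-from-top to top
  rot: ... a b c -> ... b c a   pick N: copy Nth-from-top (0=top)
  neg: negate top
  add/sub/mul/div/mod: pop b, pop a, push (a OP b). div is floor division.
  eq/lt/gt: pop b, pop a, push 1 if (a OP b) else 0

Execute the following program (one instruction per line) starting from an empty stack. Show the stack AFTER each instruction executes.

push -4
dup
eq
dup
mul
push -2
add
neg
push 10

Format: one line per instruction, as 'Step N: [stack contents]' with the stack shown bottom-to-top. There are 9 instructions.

Step 1: [-4]
Step 2: [-4, -4]
Step 3: [1]
Step 4: [1, 1]
Step 5: [1]
Step 6: [1, -2]
Step 7: [-1]
Step 8: [1]
Step 9: [1, 10]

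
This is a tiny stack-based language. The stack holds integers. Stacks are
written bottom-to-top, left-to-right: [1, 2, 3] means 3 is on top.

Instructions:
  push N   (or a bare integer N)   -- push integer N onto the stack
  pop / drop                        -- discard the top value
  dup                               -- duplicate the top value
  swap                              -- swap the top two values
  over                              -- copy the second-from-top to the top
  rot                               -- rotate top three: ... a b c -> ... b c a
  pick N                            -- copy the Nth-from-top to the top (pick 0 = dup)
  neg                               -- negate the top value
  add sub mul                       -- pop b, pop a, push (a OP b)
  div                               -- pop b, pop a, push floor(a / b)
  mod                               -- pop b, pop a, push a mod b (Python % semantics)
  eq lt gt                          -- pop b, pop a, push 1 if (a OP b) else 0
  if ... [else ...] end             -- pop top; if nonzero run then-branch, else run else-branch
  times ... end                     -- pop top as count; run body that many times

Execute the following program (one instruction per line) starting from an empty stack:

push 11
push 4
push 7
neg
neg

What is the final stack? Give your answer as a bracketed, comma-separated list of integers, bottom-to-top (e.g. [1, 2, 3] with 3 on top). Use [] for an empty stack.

After 'push 11': [11]
After 'push 4': [11, 4]
After 'push 7': [11, 4, 7]
After 'neg': [11, 4, -7]
After 'neg': [11, 4, 7]

Answer: [11, 4, 7]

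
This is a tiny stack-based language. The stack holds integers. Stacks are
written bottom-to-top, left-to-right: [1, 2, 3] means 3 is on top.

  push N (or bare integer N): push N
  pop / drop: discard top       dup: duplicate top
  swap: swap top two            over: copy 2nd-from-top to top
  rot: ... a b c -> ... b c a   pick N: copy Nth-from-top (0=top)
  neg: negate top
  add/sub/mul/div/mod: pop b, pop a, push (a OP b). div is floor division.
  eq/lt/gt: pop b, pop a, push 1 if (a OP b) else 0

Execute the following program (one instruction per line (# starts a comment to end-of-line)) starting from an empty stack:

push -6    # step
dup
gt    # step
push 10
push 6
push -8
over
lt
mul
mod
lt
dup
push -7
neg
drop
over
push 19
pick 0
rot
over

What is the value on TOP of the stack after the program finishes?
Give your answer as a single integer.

Answer: 19

Derivation:
After 'push -6': [-6]
After 'dup': [-6, -6]
After 'gt': [0]
After 'push 10': [0, 10]
After 'push 6': [0, 10, 6]
After 'push -8': [0, 10, 6, -8]
After 'over': [0, 10, 6, -8, 6]
After 'lt': [0, 10, 6, 1]
After 'mul': [0, 10, 6]
After 'mod': [0, 4]
After 'lt': [1]
After 'dup': [1, 1]
After 'push -7': [1, 1, -7]
After 'neg': [1, 1, 7]
After 'drop': [1, 1]
After 'over': [1, 1, 1]
After 'push 19': [1, 1, 1, 19]
After 'pick 0': [1, 1, 1, 19, 19]
After 'rot': [1, 1, 19, 19, 1]
After 'over': [1, 1, 19, 19, 1, 19]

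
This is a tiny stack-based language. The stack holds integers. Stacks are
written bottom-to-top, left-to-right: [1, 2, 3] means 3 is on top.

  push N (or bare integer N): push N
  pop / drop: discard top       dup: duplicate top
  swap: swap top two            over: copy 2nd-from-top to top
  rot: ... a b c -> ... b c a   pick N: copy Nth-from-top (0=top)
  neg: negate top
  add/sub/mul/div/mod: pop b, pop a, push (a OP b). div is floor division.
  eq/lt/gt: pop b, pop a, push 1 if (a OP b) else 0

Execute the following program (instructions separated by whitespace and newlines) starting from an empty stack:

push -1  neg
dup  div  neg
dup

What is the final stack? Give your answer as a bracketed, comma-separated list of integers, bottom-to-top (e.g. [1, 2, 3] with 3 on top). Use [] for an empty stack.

After 'push -1': [-1]
After 'neg': [1]
After 'dup': [1, 1]
After 'div': [1]
After 'neg': [-1]
After 'dup': [-1, -1]

Answer: [-1, -1]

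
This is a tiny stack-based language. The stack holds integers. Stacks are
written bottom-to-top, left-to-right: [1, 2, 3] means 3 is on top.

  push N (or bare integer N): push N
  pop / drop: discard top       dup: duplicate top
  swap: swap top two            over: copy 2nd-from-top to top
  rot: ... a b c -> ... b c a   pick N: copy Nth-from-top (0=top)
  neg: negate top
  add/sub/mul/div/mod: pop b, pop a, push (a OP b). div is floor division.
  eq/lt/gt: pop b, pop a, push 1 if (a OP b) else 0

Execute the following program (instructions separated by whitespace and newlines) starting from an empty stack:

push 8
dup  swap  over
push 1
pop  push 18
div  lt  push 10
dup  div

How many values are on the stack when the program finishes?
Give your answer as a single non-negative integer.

Answer: 3

Derivation:
After 'push 8': stack = [8] (depth 1)
After 'dup': stack = [8, 8] (depth 2)
After 'swap': stack = [8, 8] (depth 2)
After 'over': stack = [8, 8, 8] (depth 3)
After 'push 1': stack = [8, 8, 8, 1] (depth 4)
After 'pop': stack = [8, 8, 8] (depth 3)
After 'push 18': stack = [8, 8, 8, 18] (depth 4)
After 'div': stack = [8, 8, 0] (depth 3)
After 'lt': stack = [8, 0] (depth 2)
After 'push 10': stack = [8, 0, 10] (depth 3)
After 'dup': stack = [8, 0, 10, 10] (depth 4)
After 'div': stack = [8, 0, 1] (depth 3)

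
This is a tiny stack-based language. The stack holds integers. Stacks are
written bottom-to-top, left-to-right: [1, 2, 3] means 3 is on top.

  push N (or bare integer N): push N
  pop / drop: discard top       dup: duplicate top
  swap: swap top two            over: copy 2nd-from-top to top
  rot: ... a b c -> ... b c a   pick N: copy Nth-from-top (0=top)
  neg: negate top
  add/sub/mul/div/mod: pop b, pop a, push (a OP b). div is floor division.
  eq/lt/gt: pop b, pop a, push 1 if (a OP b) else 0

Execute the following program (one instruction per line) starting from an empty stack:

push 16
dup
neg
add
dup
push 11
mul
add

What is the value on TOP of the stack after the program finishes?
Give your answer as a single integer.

After 'push 16': [16]
After 'dup': [16, 16]
After 'neg': [16, -16]
After 'add': [0]
After 'dup': [0, 0]
After 'push 11': [0, 0, 11]
After 'mul': [0, 0]
After 'add': [0]

Answer: 0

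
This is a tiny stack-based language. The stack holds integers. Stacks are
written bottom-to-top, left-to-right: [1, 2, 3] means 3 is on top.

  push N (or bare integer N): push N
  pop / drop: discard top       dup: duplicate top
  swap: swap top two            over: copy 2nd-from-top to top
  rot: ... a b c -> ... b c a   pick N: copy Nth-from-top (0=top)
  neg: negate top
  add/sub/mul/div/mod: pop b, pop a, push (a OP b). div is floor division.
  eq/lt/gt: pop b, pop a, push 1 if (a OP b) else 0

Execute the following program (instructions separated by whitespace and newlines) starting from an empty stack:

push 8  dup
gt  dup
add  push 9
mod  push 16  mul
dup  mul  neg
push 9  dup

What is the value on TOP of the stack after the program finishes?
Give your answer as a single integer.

After 'push 8': [8]
After 'dup': [8, 8]
After 'gt': [0]
After 'dup': [0, 0]
After 'add': [0]
After 'push 9': [0, 9]
After 'mod': [0]
After 'push 16': [0, 16]
After 'mul': [0]
After 'dup': [0, 0]
After 'mul': [0]
After 'neg': [0]
After 'push 9': [0, 9]
After 'dup': [0, 9, 9]

Answer: 9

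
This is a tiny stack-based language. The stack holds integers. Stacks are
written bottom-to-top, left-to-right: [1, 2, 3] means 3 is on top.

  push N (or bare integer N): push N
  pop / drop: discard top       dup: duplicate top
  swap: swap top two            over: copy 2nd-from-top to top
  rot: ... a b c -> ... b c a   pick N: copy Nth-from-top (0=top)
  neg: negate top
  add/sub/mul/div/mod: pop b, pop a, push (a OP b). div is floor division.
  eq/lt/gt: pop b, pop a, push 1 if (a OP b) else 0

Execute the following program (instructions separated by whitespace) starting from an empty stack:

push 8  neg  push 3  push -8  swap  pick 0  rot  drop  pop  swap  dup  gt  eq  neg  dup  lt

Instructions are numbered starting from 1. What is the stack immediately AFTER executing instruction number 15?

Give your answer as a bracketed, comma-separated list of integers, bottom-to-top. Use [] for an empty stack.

Answer: [0, 0]

Derivation:
Step 1 ('push 8'): [8]
Step 2 ('neg'): [-8]
Step 3 ('push 3'): [-8, 3]
Step 4 ('push -8'): [-8, 3, -8]
Step 5 ('swap'): [-8, -8, 3]
Step 6 ('pick 0'): [-8, -8, 3, 3]
Step 7 ('rot'): [-8, 3, 3, -8]
Step 8 ('drop'): [-8, 3, 3]
Step 9 ('pop'): [-8, 3]
Step 10 ('swap'): [3, -8]
Step 11 ('dup'): [3, -8, -8]
Step 12 ('gt'): [3, 0]
Step 13 ('eq'): [0]
Step 14 ('neg'): [0]
Step 15 ('dup'): [0, 0]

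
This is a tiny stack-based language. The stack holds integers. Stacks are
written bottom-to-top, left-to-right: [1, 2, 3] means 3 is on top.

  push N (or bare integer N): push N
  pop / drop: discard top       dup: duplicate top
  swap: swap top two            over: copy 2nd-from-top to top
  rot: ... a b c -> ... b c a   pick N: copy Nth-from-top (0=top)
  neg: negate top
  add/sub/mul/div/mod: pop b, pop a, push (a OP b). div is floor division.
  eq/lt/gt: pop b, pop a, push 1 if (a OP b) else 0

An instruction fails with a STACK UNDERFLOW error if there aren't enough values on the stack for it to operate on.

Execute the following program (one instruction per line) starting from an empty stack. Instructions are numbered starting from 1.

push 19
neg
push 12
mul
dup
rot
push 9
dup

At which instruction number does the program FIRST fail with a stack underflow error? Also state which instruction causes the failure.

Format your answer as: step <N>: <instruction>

Answer: step 6: rot

Derivation:
Step 1 ('push 19'): stack = [19], depth = 1
Step 2 ('neg'): stack = [-19], depth = 1
Step 3 ('push 12'): stack = [-19, 12], depth = 2
Step 4 ('mul'): stack = [-228], depth = 1
Step 5 ('dup'): stack = [-228, -228], depth = 2
Step 6 ('rot'): needs 3 value(s) but depth is 2 — STACK UNDERFLOW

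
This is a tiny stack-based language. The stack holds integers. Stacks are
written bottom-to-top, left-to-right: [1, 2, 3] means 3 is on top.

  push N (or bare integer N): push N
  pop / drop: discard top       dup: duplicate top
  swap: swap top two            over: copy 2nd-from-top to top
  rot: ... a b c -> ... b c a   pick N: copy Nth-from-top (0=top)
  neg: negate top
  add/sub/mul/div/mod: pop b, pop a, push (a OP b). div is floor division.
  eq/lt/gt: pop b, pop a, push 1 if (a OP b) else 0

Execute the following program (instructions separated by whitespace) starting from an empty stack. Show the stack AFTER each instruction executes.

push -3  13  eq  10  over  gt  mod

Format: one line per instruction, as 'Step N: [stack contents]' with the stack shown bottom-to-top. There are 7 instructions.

Step 1: [-3]
Step 2: [-3, 13]
Step 3: [0]
Step 4: [0, 10]
Step 5: [0, 10, 0]
Step 6: [0, 1]
Step 7: [0]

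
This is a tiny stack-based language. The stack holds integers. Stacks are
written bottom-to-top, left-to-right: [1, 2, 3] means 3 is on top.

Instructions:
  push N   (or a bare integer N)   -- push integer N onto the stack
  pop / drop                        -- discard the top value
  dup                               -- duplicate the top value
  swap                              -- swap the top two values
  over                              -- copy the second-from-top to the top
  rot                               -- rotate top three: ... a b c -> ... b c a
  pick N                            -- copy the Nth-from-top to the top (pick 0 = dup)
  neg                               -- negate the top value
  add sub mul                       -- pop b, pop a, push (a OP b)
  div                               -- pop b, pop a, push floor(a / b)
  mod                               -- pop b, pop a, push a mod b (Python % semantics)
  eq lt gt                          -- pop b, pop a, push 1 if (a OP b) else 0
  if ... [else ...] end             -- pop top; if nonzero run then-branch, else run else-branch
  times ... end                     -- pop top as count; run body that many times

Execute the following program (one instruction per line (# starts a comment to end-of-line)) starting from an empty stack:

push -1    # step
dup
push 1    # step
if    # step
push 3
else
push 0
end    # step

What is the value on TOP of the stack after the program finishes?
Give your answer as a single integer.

After 'push -1': [-1]
After 'dup': [-1, -1]
After 'push 1': [-1, -1, 1]
After 'if': [-1, -1]
After 'push 3': [-1, -1, 3]

Answer: 3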